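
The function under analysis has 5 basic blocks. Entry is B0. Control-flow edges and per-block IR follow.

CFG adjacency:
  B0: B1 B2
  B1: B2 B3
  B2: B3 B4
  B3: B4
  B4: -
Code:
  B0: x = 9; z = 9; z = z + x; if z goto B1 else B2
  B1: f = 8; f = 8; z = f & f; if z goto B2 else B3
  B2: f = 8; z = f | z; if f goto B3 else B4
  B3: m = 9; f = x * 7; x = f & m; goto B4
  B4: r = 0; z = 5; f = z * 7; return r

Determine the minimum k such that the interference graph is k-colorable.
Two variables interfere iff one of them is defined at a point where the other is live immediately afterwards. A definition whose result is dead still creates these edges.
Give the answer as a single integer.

def/use:
  B0: def={x,z} ue=∅
  B1: def={f,z} ue=∅
  B2: def={f,z} ue={z}
  B3: def={f,m,x} ue={x}
  B4: def={f,r,z} ue=∅

Liveness:
  live B0: ∅→{x,z}
  live B1: {x}→{x,z}
  live B2: {x,z}→{x}
  live B3: {x}→∅
  live B4: ∅→∅

Interfere edges:
  f↔{m,r,x,z}
  m↔{f,x}
  r↔{f,z}
  x↔{f,m,z}
  z↔{f,r,x}

Registers:
  clique {f,m,x} ⇒ need ≥ 3
  assign f→c0 m→c2 r→c1 x→c1 z→c2 — no edge inside a register ⇒ χ ≤ 3
  χ = 3

Answer: 3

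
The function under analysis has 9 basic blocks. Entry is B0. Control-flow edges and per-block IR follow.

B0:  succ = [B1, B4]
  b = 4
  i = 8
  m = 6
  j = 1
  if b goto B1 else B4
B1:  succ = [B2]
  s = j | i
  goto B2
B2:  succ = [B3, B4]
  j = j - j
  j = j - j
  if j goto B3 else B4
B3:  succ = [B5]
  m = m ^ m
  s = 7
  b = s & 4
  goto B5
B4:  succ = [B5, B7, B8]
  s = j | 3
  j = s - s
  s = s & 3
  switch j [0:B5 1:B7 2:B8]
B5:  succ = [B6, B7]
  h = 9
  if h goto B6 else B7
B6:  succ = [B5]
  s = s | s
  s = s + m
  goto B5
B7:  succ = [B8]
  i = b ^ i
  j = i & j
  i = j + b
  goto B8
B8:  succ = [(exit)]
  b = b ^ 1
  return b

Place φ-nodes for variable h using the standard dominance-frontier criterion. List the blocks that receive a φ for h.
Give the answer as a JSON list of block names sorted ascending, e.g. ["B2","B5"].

Answer: ["B5", "B7", "B8"]

Analysis:
idom tree: B1←B0 B2←B1 B3←B2 B4←B0 B5←B0 B6←B5 B7←B0 B8←B0
Dom at joins:
  B4: preds {B0,B2}: {B0} ∩ {B0,B1,B2} = {B0}; idom=B0
  B5: preds {B3,B4,B6}: {B0,B1,B2,B3} ∩ {B0,B4} ∩ {B0,B5,B6} = {B0}; idom=B0
  B7: preds {B4,B5}: {B0,B4} ∩ {B0,B5} = {B0}; idom=B0
  B8: preds {B4,B7}: {B0,B4} ∩ {B0,B7} = {B0}; idom=B0

Frontier:
  B4←B0: walk · to B0
  B4←B2: walk B2→B1 to B0
  B5←B3: walk B3→B2→B1 to B0
  B5←B4: walk B4 to B0
  B5←B6: walk B6→B5 to B0
  B7←B4: walk B4 to B0
  B7←B5: walk B5 to B0
  B8←B4: walk B4 to B0
  B8←B7: walk B7 to B0
  B0: DF=∅
  B1: DF={B4,B5}
  B2: DF={B4,B5}
  B3: DF={B5}
  B4: DF={B5,B7,B8}
  B5: DF={B5,B7}
  B6: DF={B5}
  B7: DF={B8}
  B8: DF=∅

φ for h: defs {B5}
  DF⁺ = {B5,B7,B8}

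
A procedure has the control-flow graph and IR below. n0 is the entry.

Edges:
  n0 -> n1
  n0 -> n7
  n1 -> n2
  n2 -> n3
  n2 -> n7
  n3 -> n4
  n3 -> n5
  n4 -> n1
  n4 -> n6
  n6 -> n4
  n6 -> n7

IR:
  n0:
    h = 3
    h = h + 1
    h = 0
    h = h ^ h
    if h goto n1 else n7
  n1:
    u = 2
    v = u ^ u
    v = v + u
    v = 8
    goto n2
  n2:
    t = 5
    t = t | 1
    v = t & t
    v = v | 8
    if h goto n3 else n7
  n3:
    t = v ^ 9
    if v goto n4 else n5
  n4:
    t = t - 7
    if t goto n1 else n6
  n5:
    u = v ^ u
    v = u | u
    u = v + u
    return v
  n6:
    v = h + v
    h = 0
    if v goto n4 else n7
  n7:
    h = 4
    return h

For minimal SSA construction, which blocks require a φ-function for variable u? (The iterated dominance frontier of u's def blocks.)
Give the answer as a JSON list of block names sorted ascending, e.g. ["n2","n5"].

Answer: ["n1", "n7"]

Working:
idom tree: n1←n0 n2←n1 n3←n2 n4←n3 n5←n3 n6←n4 n7←n0
Dom∩ at merges:
  n1: preds {n0,n4}: {n0} ∩ {n0,n1,n2,n3,n4} = {n0}; idom=n0
  n4: preds {n3,n6}: {n0,n1,n2,n3} ∩ {n0,n1,n2,n3,n4,n6} = {n0,n1,n2,n3}; idom=n3
  n7: preds {n0,n2,n6}: {n0} ∩ {n0,n1,n2} ∩ {n0,n1,n2,n3,n4,n6} = {n0}; idom=n0

DF walk-up:
  n1←n0: walk · to n0
  n1←n4: walk n4→n3→n2→n1 to n0
  n4←n3: walk · to n3
  n4←n6: walk n6→n4 to n3
  n7←n0: walk · to n0
  n7←n2: walk n2→n1 to n0
  n7←n6: walk n6→n4→n3→n2→n1 to n0
  n0: DF=∅
  n1: DF={n1,n7}
  n2: DF={n1,n7}
  n3: DF={n1,n7}
  n4: DF={n1,n4,n7}
  n5: DF=∅
  n6: DF={n4,n7}
  n7: DF=∅

φ for u: defs {n1,n5}
  DF⁺ = {n1,n7}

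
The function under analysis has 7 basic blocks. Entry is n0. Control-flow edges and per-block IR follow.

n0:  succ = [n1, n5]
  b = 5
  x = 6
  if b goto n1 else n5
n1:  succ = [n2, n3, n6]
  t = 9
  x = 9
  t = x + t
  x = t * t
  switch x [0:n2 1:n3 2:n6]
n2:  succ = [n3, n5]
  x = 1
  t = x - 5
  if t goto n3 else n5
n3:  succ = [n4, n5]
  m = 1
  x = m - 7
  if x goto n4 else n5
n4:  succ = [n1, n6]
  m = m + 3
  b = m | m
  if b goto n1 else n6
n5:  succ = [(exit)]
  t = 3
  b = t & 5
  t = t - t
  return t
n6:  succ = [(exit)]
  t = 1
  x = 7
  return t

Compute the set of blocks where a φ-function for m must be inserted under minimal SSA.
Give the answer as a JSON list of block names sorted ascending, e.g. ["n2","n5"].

Answer: ["n1", "n5", "n6"]

Derivation:
idom tree: n1←n0 n2←n1 n3←n1 n4←n3 n5←n0 n6←n1
Dom at joins:
  n1: preds {n0,n4}: {n0} ∩ {n0,n1,n3,n4} = {n0}; idom=n0
  n3: preds {n1,n2}: {n0,n1} ∩ {n0,n1,n2} = {n0,n1}; idom=n1
  n5: preds {n0,n2,n3}: {n0} ∩ {n0,n1,n2} ∩ {n0,n1,n3} = {n0}; idom=n0
  n6: preds {n1,n4}: {n0,n1} ∩ {n0,n1,n3,n4} = {n0,n1}; idom=n1

DF walk-up:
  n1←n0: walk · to n0
  n1←n4: walk n4→n3→n1 to n0
  n3←n1: walk · to n1
  n3←n2: walk n2 to n1
  n5←n0: walk · to n0
  n5←n2: walk n2→n1 to n0
  n5←n3: walk n3→n1 to n0
  n6←n1: walk · to n1
  n6←n4: walk n4→n3 to n1
  DF(n0)=∅
  DF(n1)={n1,n5}
  DF(n2)={n3,n5}
  DF(n3)={n1,n5,n6}
  DF(n4)={n1,n6}
  DF(n5)=∅
  DF(n6)=∅

φ for m: defs {n3,n4}
  DF⁺ = {n1,n5,n6}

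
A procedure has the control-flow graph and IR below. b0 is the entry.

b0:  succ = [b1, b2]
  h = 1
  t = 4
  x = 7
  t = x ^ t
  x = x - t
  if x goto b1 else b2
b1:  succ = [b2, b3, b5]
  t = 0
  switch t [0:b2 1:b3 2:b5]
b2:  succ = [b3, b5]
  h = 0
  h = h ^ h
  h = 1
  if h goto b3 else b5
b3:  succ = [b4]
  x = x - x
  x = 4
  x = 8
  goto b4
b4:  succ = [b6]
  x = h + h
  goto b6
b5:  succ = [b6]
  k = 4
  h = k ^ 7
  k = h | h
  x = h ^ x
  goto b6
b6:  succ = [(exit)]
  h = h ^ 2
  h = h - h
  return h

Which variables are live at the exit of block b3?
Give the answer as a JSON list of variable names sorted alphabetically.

def/use:
  b0: {h,t,x} / ∅
  b1: {t} / ∅
  b2: {h} / ∅
  b3: {x} / {x}
  b4: {x} / {h}
  b5: {h,k,x} / {x}
  b6: {h} / {h}

Liveness:
  live b0: ∅→{h,x}
  live b1: {h,x}→{h,x}
  live b2: {x}→{h,x}
  live b3: {h,x}→{h}
  live b4: {h}→{h}
  live b5: {x}→{h}
  live b6: {h}→∅

live-out(b3) = ["h"]

Answer: ["h"]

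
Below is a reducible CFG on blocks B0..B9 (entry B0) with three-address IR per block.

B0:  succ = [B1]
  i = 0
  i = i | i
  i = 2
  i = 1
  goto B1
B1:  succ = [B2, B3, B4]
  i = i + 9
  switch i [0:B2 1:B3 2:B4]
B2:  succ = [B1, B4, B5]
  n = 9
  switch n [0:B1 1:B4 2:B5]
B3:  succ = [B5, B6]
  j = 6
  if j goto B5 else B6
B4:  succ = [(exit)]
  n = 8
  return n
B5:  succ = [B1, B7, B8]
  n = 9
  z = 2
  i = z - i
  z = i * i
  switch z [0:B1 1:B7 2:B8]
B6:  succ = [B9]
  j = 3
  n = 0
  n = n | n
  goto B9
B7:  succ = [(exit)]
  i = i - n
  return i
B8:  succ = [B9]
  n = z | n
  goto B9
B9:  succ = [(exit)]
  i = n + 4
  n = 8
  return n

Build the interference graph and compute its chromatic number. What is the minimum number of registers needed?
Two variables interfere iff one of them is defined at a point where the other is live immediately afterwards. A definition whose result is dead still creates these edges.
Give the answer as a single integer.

Answer: 3

Analysis:
def/use:
  B0 def {i} use ∅
  B1 def {i} use {i}
  B2 def {n} use ∅
  B3 def {j} use ∅
  B4 def {n} use ∅
  B5 def {i,n,z} use {i}
  B6 def {j,n} use ∅
  B7 def {i} use {i,n}
  B8 def {n} use {n,z}
  B9 def {i,n} use {n}

Live sets:
  B0 li=∅ lo={i}
  B1 li={i} lo={i}
  B2 li={i} lo={i}
  B3 li={i} lo={i}
  B4 li=∅ lo=∅
  B5 li={i} lo={i,n,z}
  B6 li=∅ lo={n}
  B7 li={i,n} lo=∅
  B8 li={n,z} lo={n}
  B9 li={n} lo=∅

Conflict graph:
  i — {j,n,z}
  j — {i}
  n — {i,z}
  z — {i,n}

Chromatic number:
  lower bound: {i,n,z} mutually conflict ⇒ χ ≥ 3
  assign i→c0 j→c1 n→c1 z→c2 — no edge inside a register ⇒ χ ≤ 3
  χ = 3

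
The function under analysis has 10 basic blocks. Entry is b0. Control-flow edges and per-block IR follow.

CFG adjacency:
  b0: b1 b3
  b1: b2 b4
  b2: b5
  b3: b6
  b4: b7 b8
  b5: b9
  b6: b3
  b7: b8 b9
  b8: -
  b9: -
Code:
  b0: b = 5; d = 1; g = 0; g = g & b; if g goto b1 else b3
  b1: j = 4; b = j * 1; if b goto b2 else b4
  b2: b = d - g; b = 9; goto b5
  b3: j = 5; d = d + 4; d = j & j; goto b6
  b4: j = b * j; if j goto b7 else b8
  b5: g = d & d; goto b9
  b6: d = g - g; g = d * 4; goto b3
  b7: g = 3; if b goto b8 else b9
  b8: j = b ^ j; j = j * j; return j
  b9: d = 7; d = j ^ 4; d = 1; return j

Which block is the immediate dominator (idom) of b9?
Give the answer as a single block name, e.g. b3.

idom tree: b1←b0 b2←b1 b3←b0 b4←b1 b5←b2 b6←b3 b7←b4 b8←b4 b9←b1
Dom∩ at merges:
  b3: preds {b0,b6}: {b0} ∩ {b0,b3,b6} = {b0}; idom=b0
  b8: preds {b4,b7}: {b0,b1,b4} ∩ {b0,b1,b4,b7} = {b0,b1,b4}; idom=b4
  b9: preds {b5,b7}: {b0,b1,b2,b5} ∩ {b0,b1,b4,b7} = {b0,b1}; idom=b1

idom(b9) = b1

Answer: b1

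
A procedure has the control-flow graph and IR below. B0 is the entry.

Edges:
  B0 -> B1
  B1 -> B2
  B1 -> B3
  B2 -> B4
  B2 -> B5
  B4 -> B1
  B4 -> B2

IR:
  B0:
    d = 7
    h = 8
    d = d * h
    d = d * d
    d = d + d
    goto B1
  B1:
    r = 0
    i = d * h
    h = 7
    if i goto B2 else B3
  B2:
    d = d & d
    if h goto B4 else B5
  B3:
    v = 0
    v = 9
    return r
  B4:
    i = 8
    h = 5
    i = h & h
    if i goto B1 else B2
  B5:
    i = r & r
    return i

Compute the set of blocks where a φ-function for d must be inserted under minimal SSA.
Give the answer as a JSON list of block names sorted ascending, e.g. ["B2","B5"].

idom tree: B1←B0 B2←B1 B3←B1 B4←B2 B5←B2
Join-block Dom:
  B1: preds {B0,B4}: {B0} ∩ {B0,B1,B2,B4} = {B0}; idom=B0
  B2: preds {B1,B4}: {B0,B1} ∩ {B0,B1,B2,B4} = {B0,B1}; idom=B1

DF walk-up:
  B1←B0: walk · to B0
  B1←B4: walk B4→B2→B1 to B0
  B2←B1: walk · to B1
  B2←B4: walk B4→B2 to B1
  B0: DF=∅
  B1: DF={B1}
  B2: DF={B1,B2}
  B3: DF=∅
  B4: DF={B1,B2}
  B5: DF=∅

φ for d: defs {B0,B2}
  DF⁺ = {B1,B2}

Answer: ["B1", "B2"]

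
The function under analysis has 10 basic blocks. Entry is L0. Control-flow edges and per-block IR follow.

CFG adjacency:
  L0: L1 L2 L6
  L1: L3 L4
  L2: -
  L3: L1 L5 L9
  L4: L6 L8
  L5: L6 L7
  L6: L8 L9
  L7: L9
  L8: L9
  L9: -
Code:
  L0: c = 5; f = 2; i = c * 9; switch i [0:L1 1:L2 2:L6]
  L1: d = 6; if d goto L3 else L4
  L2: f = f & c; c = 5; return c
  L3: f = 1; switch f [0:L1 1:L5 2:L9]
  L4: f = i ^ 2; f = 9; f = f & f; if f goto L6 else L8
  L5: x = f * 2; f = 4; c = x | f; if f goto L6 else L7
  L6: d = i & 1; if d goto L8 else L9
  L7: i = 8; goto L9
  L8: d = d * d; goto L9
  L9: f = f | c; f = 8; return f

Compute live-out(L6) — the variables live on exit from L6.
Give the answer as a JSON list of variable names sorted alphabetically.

Per-block:
  L0: def={c,f,i} ue=∅
  L1: def={d} ue=∅
  L2: def={c,f} ue={c,f}
  L3: def={f} ue=∅
  L4: def={f} ue={i}
  L5: def={c,f,x} ue={f}
  L6: def={d} ue={i}
  L7: def={i} ue=∅
  L8: def={d} ue={d}
  L9: def={f} ue={c,f}

Live sets:
  live L0: ∅→{c,f,i}
  live L1: {c,i}→{c,d,i}
  live L2: {c,f}→∅
  live L3: {c,i}→{c,f,i}
  live L4: {c,d,i}→{c,d,f,i}
  live L5: {f,i}→{c,f,i}
  live L6: {c,f,i}→{c,d,f}
  live L7: {c,f}→{c,f}
  live L8: {c,d,f}→{c,f}
  live L9: {c,f}→∅

live-out(L6) = ["c", "d", "f"]

Answer: ["c", "d", "f"]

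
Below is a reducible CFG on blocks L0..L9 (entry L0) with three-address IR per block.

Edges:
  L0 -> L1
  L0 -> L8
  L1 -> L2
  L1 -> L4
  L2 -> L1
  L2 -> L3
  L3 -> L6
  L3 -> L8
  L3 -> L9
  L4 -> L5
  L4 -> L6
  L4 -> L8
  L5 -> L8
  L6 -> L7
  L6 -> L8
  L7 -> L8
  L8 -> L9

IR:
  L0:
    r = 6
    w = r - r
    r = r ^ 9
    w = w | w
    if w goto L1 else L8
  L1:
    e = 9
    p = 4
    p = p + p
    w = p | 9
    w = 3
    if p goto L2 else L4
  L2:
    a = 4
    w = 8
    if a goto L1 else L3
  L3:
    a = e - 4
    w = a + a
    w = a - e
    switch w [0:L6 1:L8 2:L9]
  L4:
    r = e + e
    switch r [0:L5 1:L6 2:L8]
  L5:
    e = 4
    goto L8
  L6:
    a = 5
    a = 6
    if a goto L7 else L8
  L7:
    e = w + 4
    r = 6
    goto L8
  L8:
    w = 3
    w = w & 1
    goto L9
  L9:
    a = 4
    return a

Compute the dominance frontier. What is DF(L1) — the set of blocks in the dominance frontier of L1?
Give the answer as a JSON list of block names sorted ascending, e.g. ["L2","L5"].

idom tree: L1←L0 L2←L1 L3←L2 L4←L1 L5←L4 L6←L1 L7←L6 L8←L0 L9←L0
Dom at joins:
  L1: preds {L0,L2}: {L0} ∩ {L0,L1,L2} = {L0}; idom=L0
  L6: preds {L3,L4}: {L0,L1,L2,L3} ∩ {L0,L1,L4} = {L0,L1}; idom=L1
  L8: preds {L0,L3,L4,L5,L6,L7}: {L0} ∩ {L0,L1,L2,L3} ∩ {L0,L1,L4} ∩ {L0,L1,L4,L5} ∩ {L0,L1,L6} ∩ {L0,L1,L6,L7} = {L0}; idom=L0
  L9: preds {L3,L8}: {L0,L1,L2,L3} ∩ {L0,L8} = {L0}; idom=L0

DF derivation:
  L1←L0: walk · to L0
  L1←L2: walk L2→L1 to L0
  L6←L3: walk L3→L2 to L1
  L6←L4: walk L4 to L1
  L8←L0: walk · to L0
  L8←L3: walk L3→L2→L1 to L0
  L8←L4: walk L4→L1 to L0
  L8←L5: walk L5→L4→L1 to L0
  L8←L6: walk L6→L1 to L0
  L8←L7: walk L7→L6→L1 to L0
  L9←L3: walk L3→L2→L1 to L0
  L9←L8: walk L8 to L0
  DF(L0)=∅
  DF(L1)={L1,L8,L9}
  DF(L2)={L1,L6,L8,L9}
  DF(L3)={L6,L8,L9}
  DF(L4)={L6,L8}
  DF(L5)={L8}
  DF(L6)={L8}
  DF(L7)={L8}
  DF(L8)={L9}
  DF(L9)=∅

DF(L1) = ["L1", "L8", "L9"]

Answer: ["L1", "L8", "L9"]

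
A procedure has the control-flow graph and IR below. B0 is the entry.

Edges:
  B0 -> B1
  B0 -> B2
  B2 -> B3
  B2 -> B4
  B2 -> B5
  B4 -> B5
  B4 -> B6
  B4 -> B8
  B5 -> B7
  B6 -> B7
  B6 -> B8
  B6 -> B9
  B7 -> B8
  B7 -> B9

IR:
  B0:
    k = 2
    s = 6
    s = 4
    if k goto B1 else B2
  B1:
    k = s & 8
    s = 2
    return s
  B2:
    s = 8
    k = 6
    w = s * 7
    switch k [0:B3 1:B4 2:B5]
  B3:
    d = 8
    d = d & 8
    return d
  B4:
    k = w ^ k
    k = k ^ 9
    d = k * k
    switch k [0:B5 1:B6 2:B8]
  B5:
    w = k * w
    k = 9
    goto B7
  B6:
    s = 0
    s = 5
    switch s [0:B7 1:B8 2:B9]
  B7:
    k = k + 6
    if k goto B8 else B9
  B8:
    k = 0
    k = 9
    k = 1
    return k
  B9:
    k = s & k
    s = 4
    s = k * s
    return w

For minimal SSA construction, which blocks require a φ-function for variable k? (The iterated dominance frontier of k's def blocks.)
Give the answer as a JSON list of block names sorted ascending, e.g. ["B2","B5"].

idom tree: B1←B0 B2←B0 B3←B2 B4←B2 B5←B2 B6←B4 B7←B2 B8←B2 B9←B2
Dom∩ at merges:
  B5: preds {B2,B4}: {B0,B2} ∩ {B0,B2,B4} = {B0,B2}; idom=B2
  B7: preds {B5,B6}: {B0,B2,B5} ∩ {B0,B2,B4,B6} = {B0,B2}; idom=B2
  B8: preds {B4,B6,B7}: {B0,B2,B4} ∩ {B0,B2,B4,B6} ∩ {B0,B2,B7} = {B0,B2}; idom=B2
  B9: preds {B6,B7}: {B0,B2,B4,B6} ∩ {B0,B2,B7} = {B0,B2}; idom=B2

Frontier:
  B5←B2: walk · to B2
  B5←B4: walk B4 to B2
  B7←B5: walk B5 to B2
  B7←B6: walk B6→B4 to B2
  B8←B4: walk B4 to B2
  B8←B6: walk B6→B4 to B2
  B8←B7: walk B7 to B2
  B9←B6: walk B6→B4 to B2
  B9←B7: walk B7 to B2
  B0 → ∅
  B1 → ∅
  B2 → ∅
  B3 → ∅
  B4 → {B5,B7,B8,B9}
  B5 → {B7}
  B6 → {B7,B8,B9}
  B7 → {B8,B9}
  B8 → ∅
  B9 → ∅

φ for k: defs {B0,B1,B2,B4,B5,B7,B8,B9}
  DF⁺ = {B5,B7,B8,B9}

Answer: ["B5", "B7", "B8", "B9"]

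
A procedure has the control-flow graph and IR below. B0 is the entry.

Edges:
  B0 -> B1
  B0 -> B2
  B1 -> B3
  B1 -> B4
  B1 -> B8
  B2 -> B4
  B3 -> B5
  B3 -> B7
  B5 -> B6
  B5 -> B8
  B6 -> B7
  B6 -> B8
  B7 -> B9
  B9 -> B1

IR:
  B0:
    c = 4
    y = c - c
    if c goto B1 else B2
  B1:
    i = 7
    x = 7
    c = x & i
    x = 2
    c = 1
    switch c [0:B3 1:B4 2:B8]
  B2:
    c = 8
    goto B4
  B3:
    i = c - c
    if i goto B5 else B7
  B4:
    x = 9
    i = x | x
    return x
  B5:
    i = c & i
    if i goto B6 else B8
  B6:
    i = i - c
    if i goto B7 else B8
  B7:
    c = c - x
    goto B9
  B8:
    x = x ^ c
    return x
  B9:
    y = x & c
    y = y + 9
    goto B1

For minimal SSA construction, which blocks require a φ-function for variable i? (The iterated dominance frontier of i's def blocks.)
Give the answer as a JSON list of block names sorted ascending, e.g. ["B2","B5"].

idom tree: B1←B0 B2←B0 B3←B1 B4←B0 B5←B3 B6←B5 B7←B3 B8←B1 B9←B7
Join-block Dom:
  B1: preds {B0,B9}: {B0} ∩ {B0,B1,B3,B7,B9} = {B0}; idom=B0
  B4: preds {B1,B2}: {B0,B1} ∩ {B0,B2} = {B0}; idom=B0
  B7: preds {B3,B6}: {B0,B1,B3} ∩ {B0,B1,B3,B5,B6} = {B0,B1,B3}; idom=B3
  B8: preds {B1,B5,B6}: {B0,B1} ∩ {B0,B1,B3,B5} ∩ {B0,B1,B3,B5,B6} = {B0,B1}; idom=B1

DF walk-up:
  join B1 pred B0: · stop@B0
  join B1 pred B9: B9→B7→B3→B1 stop@B0
  join B4 pred B1: B1 stop@B0
  join B4 pred B2: B2 stop@B0
  join B7 pred B3: · stop@B3
  join B7 pred B6: B6→B5 stop@B3
  join B8 pred B1: · stop@B1
  join B8 pred B5: B5→B3 stop@B1
  join B8 pred B6: B6→B5→B3 stop@B1
  B0 → ∅
  B1 → {B1,B4}
  B2 → {B4}
  B3 → {B1,B8}
  B4 → ∅
  B5 → {B7,B8}
  B6 → {B7,B8}
  B7 → {B1}
  B8 → ∅
  B9 → {B1}

φ for i: defs {B1,B3,B4,B5,B6}
  DF⁺ = {B1,B4,B7,B8}

Answer: ["B1", "B4", "B7", "B8"]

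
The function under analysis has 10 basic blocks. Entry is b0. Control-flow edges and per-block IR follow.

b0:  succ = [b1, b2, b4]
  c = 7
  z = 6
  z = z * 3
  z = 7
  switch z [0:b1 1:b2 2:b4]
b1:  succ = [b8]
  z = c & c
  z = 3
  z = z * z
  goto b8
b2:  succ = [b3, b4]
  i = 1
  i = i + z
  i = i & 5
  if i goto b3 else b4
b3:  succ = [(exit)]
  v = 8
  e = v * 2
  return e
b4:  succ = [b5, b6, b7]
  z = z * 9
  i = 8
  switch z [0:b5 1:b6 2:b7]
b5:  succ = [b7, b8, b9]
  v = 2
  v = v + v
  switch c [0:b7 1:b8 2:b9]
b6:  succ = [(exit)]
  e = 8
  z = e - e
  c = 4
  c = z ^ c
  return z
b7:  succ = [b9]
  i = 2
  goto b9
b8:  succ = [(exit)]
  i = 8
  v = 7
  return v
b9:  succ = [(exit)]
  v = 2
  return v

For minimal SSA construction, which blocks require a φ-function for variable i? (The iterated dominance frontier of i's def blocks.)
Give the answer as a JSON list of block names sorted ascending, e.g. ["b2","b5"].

idom tree: b1←b0 b2←b0 b3←b2 b4←b0 b5←b4 b6←b4 b7←b4 b8←b0 b9←b4
Dom∩ at merges:
  b4: preds {b0,b2}: {b0} ∩ {b0,b2} = {b0}; idom=b0
  b7: preds {b4,b5}: {b0,b4} ∩ {b0,b4,b5} = {b0,b4}; idom=b4
  b8: preds {b1,b5}: {b0,b1} ∩ {b0,b4,b5} = {b0}; idom=b0
  b9: preds {b5,b7}: {b0,b4,b5} ∩ {b0,b4,b7} = {b0,b4}; idom=b4

DF derivation:
  b4←b0: walk · to b0
  b4←b2: walk b2 to b0
  b7←b4: walk · to b4
  b7←b5: walk b5 to b4
  b8←b1: walk b1 to b0
  b8←b5: walk b5→b4 to b0
  b9←b5: walk b5 to b4
  b9←b7: walk b7 to b4
  DF(b0)=∅
  DF(b1)={b8}
  DF(b2)={b4}
  DF(b3)=∅
  DF(b4)={b8}
  DF(b5)={b7,b8,b9}
  DF(b6)=∅
  DF(b7)={b9}
  DF(b8)=∅
  DF(b9)=∅

φ for i: defs {b2,b4,b7,b8}
  DF⁺ = {b4,b8,b9}

Answer: ["b4", "b8", "b9"]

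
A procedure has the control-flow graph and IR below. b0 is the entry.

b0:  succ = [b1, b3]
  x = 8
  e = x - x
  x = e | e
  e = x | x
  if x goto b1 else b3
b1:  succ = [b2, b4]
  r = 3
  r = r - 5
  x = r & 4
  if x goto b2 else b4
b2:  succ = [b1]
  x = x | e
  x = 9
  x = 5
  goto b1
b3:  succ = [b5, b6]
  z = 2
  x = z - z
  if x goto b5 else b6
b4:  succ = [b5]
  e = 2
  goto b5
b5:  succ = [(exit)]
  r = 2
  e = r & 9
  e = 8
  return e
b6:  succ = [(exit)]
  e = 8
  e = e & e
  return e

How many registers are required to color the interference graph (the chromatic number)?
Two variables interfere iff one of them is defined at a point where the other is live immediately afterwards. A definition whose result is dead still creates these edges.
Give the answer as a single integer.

Answer: 2

Analysis:
def/use:
  b0 def {e,x} use ∅
  b1 def {r,x} use ∅
  b2 def {x} use {e,x}
  b3 def {x,z} use ∅
  b4 def {e} use ∅
  b5 def {e,r} use ∅
  b6 def {e} use ∅

Liveness:
  b0: in=∅ out={e}
  b1: in={e} out={e,x}
  b2: in={e,x} out={e}
  b3: in=∅ out=∅
  b4: in=∅ out=∅
  b5: in=∅ out=∅
  b6: in=∅ out=∅

Interfere edges:
  e — {r,x}
  r — {e}
  x — {e}
  z — ∅

Chromatic number:
  clique {e,r} ⇒ need ≥ 2
  assign e→R0 r→R1 x→R1 z→R0 — no edge inside a register ⇒ χ ≤ 2
  χ = 2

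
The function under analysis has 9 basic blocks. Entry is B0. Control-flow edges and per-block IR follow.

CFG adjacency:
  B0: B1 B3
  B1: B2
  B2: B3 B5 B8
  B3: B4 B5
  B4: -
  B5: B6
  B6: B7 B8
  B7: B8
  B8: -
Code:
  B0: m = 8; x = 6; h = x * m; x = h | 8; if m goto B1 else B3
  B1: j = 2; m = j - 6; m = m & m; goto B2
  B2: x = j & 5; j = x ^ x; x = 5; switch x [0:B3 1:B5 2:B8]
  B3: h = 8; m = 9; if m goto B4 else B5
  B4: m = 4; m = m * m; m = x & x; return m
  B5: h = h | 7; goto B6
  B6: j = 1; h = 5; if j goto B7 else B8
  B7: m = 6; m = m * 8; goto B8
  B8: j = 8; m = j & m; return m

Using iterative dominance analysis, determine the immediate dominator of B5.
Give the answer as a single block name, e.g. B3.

idom tree: B1←B0 B2←B1 B3←B0 B4←B3 B5←B0 B6←B5 B7←B6 B8←B0
Dom at joins:
  B3: preds {B0,B2}: {B0} ∩ {B0,B1,B2} = {B0}; idom=B0
  B5: preds {B2,B3}: {B0,B1,B2} ∩ {B0,B3} = {B0}; idom=B0
  B8: preds {B2,B6,B7}: {B0,B1,B2} ∩ {B0,B5,B6} ∩ {B0,B5,B6,B7} = {B0}; idom=B0

idom(B5) = B0

Answer: B0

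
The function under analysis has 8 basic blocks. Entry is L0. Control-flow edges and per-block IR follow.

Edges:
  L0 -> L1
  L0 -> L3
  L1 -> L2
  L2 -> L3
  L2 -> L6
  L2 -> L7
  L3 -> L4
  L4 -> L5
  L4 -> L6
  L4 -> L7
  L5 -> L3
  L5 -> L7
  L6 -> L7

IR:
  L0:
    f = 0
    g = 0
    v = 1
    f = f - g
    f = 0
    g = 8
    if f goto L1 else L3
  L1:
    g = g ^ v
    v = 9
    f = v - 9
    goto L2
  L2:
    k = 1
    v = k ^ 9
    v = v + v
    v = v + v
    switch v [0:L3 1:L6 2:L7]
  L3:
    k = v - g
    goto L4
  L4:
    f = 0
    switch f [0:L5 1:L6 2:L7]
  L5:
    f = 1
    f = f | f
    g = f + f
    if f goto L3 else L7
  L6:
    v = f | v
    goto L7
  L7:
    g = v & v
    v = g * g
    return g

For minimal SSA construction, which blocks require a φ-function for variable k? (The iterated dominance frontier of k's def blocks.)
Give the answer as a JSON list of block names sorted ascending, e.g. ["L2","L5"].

Answer: ["L3", "L6", "L7"]

Working:
idom tree: L1←L0 L2←L1 L3←L0 L4←L3 L5←L4 L6←L0 L7←L0
Join-block Dom:
  L3: preds {L0,L2,L5}: {L0} ∩ {L0,L1,L2} ∩ {L0,L3,L4,L5} = {L0}; idom=L0
  L6: preds {L2,L4}: {L0,L1,L2} ∩ {L0,L3,L4} = {L0}; idom=L0
  L7: preds {L2,L4,L5,L6}: {L0,L1,L2} ∩ {L0,L3,L4} ∩ {L0,L3,L4,L5} ∩ {L0,L6} = {L0}; idom=L0

DF derivation:
  join L3 pred L0: · stop@L0
  join L3 pred L2: L2→L1 stop@L0
  join L3 pred L5: L5→L4→L3 stop@L0
  join L6 pred L2: L2→L1 stop@L0
  join L6 pred L4: L4→L3 stop@L0
  join L7 pred L2: L2→L1 stop@L0
  join L7 pred L4: L4→L3 stop@L0
  join L7 pred L5: L5→L4→L3 stop@L0
  join L7 pred L6: L6 stop@L0
  L0 → ∅
  L1 → {L3,L6,L7}
  L2 → {L3,L6,L7}
  L3 → {L3,L6,L7}
  L4 → {L3,L6,L7}
  L5 → {L3,L7}
  L6 → {L7}
  L7 → ∅

φ for k: defs {L2,L3}
  DF⁺ = {L3,L6,L7}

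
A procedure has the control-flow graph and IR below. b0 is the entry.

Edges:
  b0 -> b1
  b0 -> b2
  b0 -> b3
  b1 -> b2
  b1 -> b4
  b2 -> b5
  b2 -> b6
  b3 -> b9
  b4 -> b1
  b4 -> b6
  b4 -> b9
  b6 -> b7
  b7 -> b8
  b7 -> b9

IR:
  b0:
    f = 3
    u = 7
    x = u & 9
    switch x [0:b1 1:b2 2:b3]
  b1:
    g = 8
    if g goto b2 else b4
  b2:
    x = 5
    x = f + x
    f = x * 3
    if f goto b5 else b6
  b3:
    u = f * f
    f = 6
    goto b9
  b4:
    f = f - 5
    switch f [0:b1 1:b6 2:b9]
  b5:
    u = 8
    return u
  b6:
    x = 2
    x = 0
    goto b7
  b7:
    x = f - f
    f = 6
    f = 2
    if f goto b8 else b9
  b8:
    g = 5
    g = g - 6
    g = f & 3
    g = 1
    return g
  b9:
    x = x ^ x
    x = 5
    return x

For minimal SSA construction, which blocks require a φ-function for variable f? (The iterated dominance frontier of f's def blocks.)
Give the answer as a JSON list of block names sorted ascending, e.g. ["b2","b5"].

Answer: ["b1", "b2", "b6", "b9"]

Derivation:
idom tree: b1←b0 b2←b0 b3←b0 b4←b1 b5←b2 b6←b0 b7←b6 b8←b7 b9←b0
Dom∩ at merges:
  b1: preds {b0,b4}: {b0} ∩ {b0,b1,b4} = {b0}; idom=b0
  b2: preds {b0,b1}: {b0} ∩ {b0,b1} = {b0}; idom=b0
  b6: preds {b2,b4}: {b0,b2} ∩ {b0,b1,b4} = {b0}; idom=b0
  b9: preds {b3,b4,b7}: {b0,b3} ∩ {b0,b1,b4} ∩ {b0,b6,b7} = {b0}; idom=b0

DF derivation:
  join b1 pred b0: · stop@b0
  join b1 pred b4: b4→b1 stop@b0
  join b2 pred b0: · stop@b0
  join b2 pred b1: b1 stop@b0
  join b6 pred b2: b2 stop@b0
  join b6 pred b4: b4→b1 stop@b0
  join b9 pred b3: b3 stop@b0
  join b9 pred b4: b4→b1 stop@b0
  join b9 pred b7: b7→b6 stop@b0
  b0 → ∅
  b1 → {b1,b2,b6,b9}
  b2 → {b6}
  b3 → {b9}
  b4 → {b1,b6,b9}
  b5 → ∅
  b6 → {b9}
  b7 → {b9}
  b8 → ∅
  b9 → ∅

φ for f: defs {b0,b2,b3,b4,b7}
  DF⁺ = {b1,b2,b6,b9}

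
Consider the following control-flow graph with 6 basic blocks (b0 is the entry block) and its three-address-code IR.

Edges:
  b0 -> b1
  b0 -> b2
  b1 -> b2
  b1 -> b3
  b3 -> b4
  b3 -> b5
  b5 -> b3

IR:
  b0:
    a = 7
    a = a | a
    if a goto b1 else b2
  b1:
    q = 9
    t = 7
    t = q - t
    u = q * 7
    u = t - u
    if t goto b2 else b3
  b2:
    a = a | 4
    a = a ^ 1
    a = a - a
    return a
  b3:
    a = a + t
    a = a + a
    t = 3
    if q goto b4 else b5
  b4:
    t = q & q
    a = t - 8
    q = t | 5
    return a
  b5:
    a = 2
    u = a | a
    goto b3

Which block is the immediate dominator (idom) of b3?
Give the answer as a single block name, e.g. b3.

idom tree: b1←b0 b2←b0 b3←b1 b4←b3 b5←b3
Dom∩ at merges:
  b2: preds {b0,b1}: {b0} ∩ {b0,b1} = {b0}; idom=b0
  b3: preds {b1,b5}: {b0,b1} ∩ {b0,b1,b3,b5} = {b0,b1}; idom=b1

idom(b3) = b1

Answer: b1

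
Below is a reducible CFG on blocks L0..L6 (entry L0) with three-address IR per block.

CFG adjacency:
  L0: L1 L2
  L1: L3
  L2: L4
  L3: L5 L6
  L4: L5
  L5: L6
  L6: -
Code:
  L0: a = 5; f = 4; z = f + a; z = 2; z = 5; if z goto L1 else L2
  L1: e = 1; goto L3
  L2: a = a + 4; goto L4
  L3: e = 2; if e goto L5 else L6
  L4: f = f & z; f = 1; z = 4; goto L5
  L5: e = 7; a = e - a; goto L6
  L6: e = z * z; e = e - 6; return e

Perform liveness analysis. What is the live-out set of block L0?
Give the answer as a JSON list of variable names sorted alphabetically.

Block summaries:
  L0: {a,f,z} / ∅
  L1: {e} / ∅
  L2: {a} / {a}
  L3: {e} / ∅
  L4: {f,z} / {f,z}
  L5: {a,e} / {a}
  L6: {e} / {z}

Liveness:
  L0 li=∅ lo={a,f,z}
  L1 li={a,z} lo={a,z}
  L2 li={a,f,z} lo={a,f,z}
  L3 li={a,z} lo={a,z}
  L4 li={a,f,z} lo={a,z}
  L5 li={a,z} lo={z}
  L6 li={z} lo=∅

live-out(L0) = ["a", "f", "z"]

Answer: ["a", "f", "z"]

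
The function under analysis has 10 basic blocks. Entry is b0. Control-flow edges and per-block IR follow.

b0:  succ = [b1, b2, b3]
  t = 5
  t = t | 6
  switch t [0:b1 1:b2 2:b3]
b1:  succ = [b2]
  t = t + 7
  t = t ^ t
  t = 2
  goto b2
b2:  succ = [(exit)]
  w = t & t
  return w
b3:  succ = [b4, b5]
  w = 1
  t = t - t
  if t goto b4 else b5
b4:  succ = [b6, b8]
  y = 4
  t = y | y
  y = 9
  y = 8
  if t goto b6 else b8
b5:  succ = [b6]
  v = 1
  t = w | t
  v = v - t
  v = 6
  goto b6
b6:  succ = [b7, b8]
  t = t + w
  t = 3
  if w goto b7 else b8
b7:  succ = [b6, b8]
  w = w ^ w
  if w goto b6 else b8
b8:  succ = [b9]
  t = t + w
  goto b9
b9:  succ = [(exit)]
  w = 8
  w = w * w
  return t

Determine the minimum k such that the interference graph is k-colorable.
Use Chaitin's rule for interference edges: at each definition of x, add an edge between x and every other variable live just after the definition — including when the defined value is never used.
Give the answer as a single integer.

Answer: 3

Working:
Per-block:
  b0 def {t} use ∅
  b1 def {t} use {t}
  b2 def {w} use {t}
  b3 def {t,w} use {t}
  b4 def {t,y} use ∅
  b5 def {t,v} use {t,w}
  b6 def {t} use {t,w}
  b7 def {w} use {w}
  b8 def {t} use {t,w}
  b9 def {w} use {t}

Live sets:
  live b0: ∅→{t}
  live b1: {t}→{t}
  live b2: {t}→∅
  live b3: {t}→{t,w}
  live b4: {w}→{t,w}
  live b5: {t,w}→{t,w}
  live b6: {t,w}→{t,w}
  live b7: {t,w}→{t,w}
  live b8: {t,w}→{t}
  live b9: {t}→∅

Interfere edges:
  t↔{v,w,y}
  v↔{t,w}
  w↔{t,v,y}
  y↔{t,w}

Chromatic number:
  {t,v,w} pairwise interfere (3-clique) ⇒ χ ≥ 3
  assign t→R0 v→R2 w→R1 y→R2 — no edge inside a register ⇒ χ ≤ 3
  χ = 3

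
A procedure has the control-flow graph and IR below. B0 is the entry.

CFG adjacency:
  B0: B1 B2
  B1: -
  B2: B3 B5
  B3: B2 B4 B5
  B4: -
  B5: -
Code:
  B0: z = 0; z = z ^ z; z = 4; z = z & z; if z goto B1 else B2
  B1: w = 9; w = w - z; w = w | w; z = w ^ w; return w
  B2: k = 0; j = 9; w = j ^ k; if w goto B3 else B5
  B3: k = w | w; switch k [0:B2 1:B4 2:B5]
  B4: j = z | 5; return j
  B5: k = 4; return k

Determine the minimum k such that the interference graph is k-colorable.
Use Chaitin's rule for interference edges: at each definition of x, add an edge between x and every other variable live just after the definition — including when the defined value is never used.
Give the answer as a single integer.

Answer: 3

Derivation:
Block summaries:
  B0: def={z} ue=∅
  B1: def={w,z} ue={z}
  B2: def={j,k,w} ue=∅
  B3: def={k} ue={w}
  B4: def={j} ue={z}
  B5: def={k} ue=∅

Live sets:
  B0: in=∅ out={z}
  B1: in={z} out=∅
  B2: in={z} out={w,z}
  B3: in={w,z} out={z}
  B4: in={z} out=∅
  B5: in=∅ out=∅

Conflict graph:
  j↔{k,z}
  k↔{j,z}
  w↔{z}
  z↔{j,k,w}

Chromatic number:
  lower bound: {j,k,z} mutually conflict ⇒ χ ≥ 3
  assign j→R1 k→R2 w→R1 z→R0 — no edge inside a register ⇒ χ ≤ 3
  χ = 3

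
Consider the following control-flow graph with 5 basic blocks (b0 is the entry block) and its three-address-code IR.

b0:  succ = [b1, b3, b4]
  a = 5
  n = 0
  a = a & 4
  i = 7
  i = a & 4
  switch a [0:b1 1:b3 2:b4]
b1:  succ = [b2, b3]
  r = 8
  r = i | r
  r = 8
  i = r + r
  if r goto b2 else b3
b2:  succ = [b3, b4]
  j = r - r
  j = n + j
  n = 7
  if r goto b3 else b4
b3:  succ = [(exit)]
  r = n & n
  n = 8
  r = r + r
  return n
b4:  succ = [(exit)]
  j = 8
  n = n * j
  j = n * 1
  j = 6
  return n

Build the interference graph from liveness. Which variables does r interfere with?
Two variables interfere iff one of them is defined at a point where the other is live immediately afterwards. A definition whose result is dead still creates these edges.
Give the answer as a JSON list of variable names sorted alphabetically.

Answer: ["i", "j", "n"]

Derivation:
Per-block:
  b0: def={a,i,n} ue=∅
  b1: def={i,r} ue={i}
  b2: def={j,n} ue={n,r}
  b3: def={n,r} ue={n}
  b4: def={j,n} ue={n}

Liveness:
  b0: in=∅ out={i,n}
  b1: in={i,n} out={n,r}
  b2: in={n,r} out={n}
  b3: in={n} out=∅
  b4: in={n} out=∅

Interference:
  a: {i,n}
  i: {a,n,r}
  j: {n,r}
  n: {a,i,j,r}
  r: {i,j,n}

N(r) = ["i", "j", "n"]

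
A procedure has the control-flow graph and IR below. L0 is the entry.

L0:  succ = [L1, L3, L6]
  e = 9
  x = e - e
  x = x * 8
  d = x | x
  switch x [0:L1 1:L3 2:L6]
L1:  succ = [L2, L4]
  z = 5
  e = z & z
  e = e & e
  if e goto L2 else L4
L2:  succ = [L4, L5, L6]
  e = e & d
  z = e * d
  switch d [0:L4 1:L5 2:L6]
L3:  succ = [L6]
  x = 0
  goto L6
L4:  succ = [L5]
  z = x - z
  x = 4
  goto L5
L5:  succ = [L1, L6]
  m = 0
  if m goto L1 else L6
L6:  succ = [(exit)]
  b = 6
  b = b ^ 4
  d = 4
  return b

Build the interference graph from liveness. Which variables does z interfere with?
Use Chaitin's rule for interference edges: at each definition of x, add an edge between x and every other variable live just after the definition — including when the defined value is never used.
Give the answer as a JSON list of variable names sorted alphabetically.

def/use:
  L0 def {d,e,x} use ∅
  L1 def {e,z} use ∅
  L2 def {e,z} use {d,e}
  L3 def {x} use ∅
  L4 def {x,z} use {x,z}
  L5 def {m} use ∅
  L6 def {b,d} use ∅

Live sets:
  L0 li=∅ lo={d,x}
  L1 li={d,x} lo={d,e,x,z}
  L2 li={d,e,x} lo={d,x,z}
  L3 li=∅ lo=∅
  L4 li={d,x,z} lo={d,x}
  L5 li={d,x} lo={d,x}
  L6 li=∅ lo=∅

Interfere edges:
  b↔{d}
  d↔{b,e,m,x,z}
  e↔{d,x,z}
  m↔{d,x}
  x↔{d,e,m,z}
  z↔{d,e,x}

N(z) = ["d", "e", "x"]

Answer: ["d", "e", "x"]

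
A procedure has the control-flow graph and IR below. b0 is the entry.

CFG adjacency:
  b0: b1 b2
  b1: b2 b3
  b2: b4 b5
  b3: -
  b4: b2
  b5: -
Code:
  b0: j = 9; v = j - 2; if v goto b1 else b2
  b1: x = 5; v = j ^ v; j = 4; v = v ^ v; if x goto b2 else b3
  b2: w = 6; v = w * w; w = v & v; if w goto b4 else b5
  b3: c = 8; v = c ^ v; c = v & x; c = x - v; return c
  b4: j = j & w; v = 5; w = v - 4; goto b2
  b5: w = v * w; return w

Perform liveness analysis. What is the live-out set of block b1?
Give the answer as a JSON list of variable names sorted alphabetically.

Answer: ["j", "v", "x"]

Analysis:
Block summaries:
  b0: def={j,v} ue=∅
  b1: def={j,v,x} ue={j,v}
  b2: def={v,w} ue=∅
  b3: def={c,v} ue={v,x}
  b4: def={j,v,w} ue={j,w}
  b5: def={w} ue={v,w}

Liveness:
  b0 li=∅ lo={j,v}
  b1 li={j,v} lo={j,v,x}
  b2 li={j} lo={j,v,w}
  b3 li={v,x} lo=∅
  b4 li={j,w} lo={j}
  b5 li={v,w} lo=∅

live-out(b1) = ["j", "v", "x"]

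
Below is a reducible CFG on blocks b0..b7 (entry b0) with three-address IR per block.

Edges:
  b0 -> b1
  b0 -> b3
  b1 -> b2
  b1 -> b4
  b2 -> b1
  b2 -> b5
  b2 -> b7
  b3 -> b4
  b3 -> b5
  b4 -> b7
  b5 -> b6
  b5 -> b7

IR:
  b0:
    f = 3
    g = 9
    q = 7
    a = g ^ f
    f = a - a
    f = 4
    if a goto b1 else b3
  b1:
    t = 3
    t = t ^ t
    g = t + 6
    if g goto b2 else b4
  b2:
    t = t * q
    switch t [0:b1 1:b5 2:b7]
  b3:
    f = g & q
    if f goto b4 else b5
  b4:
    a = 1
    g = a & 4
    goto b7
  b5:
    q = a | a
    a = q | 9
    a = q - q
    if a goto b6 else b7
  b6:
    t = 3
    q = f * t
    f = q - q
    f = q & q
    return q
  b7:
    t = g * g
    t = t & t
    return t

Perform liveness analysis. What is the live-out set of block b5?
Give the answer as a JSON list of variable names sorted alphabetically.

Per-block:
  b0 def {a,f,g,q} use ∅
  b1 def {g,t} use ∅
  b2 def {t} use {q,t}
  b3 def {f} use {g,q}
  b4 def {a,g} use ∅
  b5 def {a,q} use {a}
  b6 def {f,q,t} use {f}
  b7 def {t} use {g}

Liveness:
  live b0: ∅→{a,f,g,q}
  live b1: {a,f,q}→{a,f,g,q,t}
  live b2: {a,f,g,q,t}→{a,f,g,q}
  live b3: {a,g,q}→{a,f,g}
  live b4: ∅→{g}
  live b5: {a,f,g}→{f,g}
  live b6: {f}→∅
  live b7: {g}→∅

live-out(b5) = ["f", "g"]

Answer: ["f", "g"]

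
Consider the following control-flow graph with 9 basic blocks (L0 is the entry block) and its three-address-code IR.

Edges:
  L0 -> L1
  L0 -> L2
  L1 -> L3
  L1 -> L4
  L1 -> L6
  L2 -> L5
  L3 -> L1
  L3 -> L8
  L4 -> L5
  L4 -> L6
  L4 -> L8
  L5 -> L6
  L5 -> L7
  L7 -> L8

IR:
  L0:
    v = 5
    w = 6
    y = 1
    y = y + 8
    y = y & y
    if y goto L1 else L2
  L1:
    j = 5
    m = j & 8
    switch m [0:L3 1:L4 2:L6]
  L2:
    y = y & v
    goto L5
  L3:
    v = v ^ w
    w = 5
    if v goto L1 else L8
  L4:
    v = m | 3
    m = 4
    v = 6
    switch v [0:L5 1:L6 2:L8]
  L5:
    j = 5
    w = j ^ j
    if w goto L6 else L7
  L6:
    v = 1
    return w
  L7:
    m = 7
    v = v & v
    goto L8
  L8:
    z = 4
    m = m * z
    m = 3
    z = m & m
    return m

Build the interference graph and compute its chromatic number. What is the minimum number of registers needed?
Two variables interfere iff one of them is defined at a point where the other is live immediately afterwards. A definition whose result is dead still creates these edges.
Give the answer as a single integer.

Answer: 3

Working:
Per-block:
  L0: def={v,w,y} ue=∅
  L1: def={j,m} ue=∅
  L2: def={y} ue={v,y}
  L3: def={v,w} ue={v,w}
  L4: def={m,v} ue={m}
  L5: def={j,w} ue=∅
  L6: def={v} ue={w}
  L7: def={m,v} ue={v}
  L8: def={m,z} ue={m}

Backward fixpoint:
  live L0: ∅→{v,w,y}
  live L1: {v,w}→{m,v,w}
  live L2: {v,y}→{v}
  live L3: {m,v,w}→{m,v,w}
  live L4: {m,w}→{m,v,w}
  live L5: {v}→{v,w}
  live L6: {w}→∅
  live L7: {v}→{m}
  live L8: {m}→∅

Conflict graph:
  j: {v,w}
  m: {v,w,z}
  v: {j,m,w,y}
  w: {j,m,v,y}
  y: {v,w}
  z: {m}

Registers:
  clique {j,v,w} ⇒ need ≥ 3
  3-colouring: R0={v,z}  R1={w}  R2={j,m,y}
  χ = 3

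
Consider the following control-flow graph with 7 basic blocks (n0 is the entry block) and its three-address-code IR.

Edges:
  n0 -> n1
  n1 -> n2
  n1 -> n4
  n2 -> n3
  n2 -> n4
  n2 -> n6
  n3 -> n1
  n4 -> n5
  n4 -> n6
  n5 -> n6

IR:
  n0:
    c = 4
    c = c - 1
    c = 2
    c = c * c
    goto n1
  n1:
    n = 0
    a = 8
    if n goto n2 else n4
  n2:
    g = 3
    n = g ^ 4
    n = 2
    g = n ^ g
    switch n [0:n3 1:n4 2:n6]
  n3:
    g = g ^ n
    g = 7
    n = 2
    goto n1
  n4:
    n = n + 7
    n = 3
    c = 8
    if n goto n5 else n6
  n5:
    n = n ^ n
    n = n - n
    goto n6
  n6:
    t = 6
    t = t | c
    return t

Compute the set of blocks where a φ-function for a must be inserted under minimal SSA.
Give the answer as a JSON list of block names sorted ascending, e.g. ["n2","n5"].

Answer: ["n1"]

Analysis:
idom tree: n1←n0 n2←n1 n3←n2 n4←n1 n5←n4 n6←n1
Dom∩ at merges:
  n1: preds {n0,n3}: {n0} ∩ {n0,n1,n2,n3} = {n0}; idom=n0
  n4: preds {n1,n2}: {n0,n1} ∩ {n0,n1,n2} = {n0,n1}; idom=n1
  n6: preds {n2,n4,n5}: {n0,n1,n2} ∩ {n0,n1,n4} ∩ {n0,n1,n4,n5} = {n0,n1}; idom=n1

Frontier:
  n1←n0: walk · to n0
  n1←n3: walk n3→n2→n1 to n0
  n4←n1: walk · to n1
  n4←n2: walk n2 to n1
  n6←n2: walk n2 to n1
  n6←n4: walk n4 to n1
  n6←n5: walk n5→n4 to n1
  DF(n0)=∅
  DF(n1)={n1}
  DF(n2)={n1,n4,n6}
  DF(n3)={n1}
  DF(n4)={n6}
  DF(n5)={n6}
  DF(n6)=∅

φ for a: defs {n1}
  DF⁺ = {n1}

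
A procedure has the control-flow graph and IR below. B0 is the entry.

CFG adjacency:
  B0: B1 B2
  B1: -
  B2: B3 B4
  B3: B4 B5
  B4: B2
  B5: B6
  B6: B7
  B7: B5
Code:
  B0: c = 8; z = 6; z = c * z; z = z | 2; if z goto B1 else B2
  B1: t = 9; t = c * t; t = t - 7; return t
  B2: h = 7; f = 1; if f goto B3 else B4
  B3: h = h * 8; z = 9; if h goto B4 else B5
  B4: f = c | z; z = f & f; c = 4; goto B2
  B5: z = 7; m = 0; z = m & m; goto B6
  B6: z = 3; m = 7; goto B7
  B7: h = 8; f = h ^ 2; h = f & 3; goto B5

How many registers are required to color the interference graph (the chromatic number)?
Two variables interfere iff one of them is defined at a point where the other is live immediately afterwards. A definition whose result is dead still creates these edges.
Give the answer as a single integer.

Answer: 4

Derivation:
Per-block:
  B0: def={c,z} ue=∅
  B1: def={t} ue={c}
  B2: def={f,h} ue=∅
  B3: def={h,z} ue={h}
  B4: def={c,f,z} ue={c,z}
  B5: def={m,z} ue=∅
  B6: def={m,z} ue=∅
  B7: def={f,h} ue=∅

Liveness:
  B0: in=∅ out={c,z}
  B1: in={c} out=∅
  B2: in={c,z} out={c,h,z}
  B3: in={c,h} out={c,z}
  B4: in={c,z} out={c,z}
  B5: in=∅ out=∅
  B6: in=∅ out=∅
  B7: in=∅ out=∅

Interference:
  c↔{f,h,t,z}
  f↔{c,h,z}
  h↔{c,f,z}
  m↔∅
  t↔{c}
  z↔{c,f,h}

Chromatic number:
  lower bound: {c,f,h,z} mutually conflict ⇒ χ ≥ 4
  assign c→c0 f→c1 h→c2 m→c0 t→c1 z→c3 — no edge inside a register ⇒ χ ≤ 4
  χ = 4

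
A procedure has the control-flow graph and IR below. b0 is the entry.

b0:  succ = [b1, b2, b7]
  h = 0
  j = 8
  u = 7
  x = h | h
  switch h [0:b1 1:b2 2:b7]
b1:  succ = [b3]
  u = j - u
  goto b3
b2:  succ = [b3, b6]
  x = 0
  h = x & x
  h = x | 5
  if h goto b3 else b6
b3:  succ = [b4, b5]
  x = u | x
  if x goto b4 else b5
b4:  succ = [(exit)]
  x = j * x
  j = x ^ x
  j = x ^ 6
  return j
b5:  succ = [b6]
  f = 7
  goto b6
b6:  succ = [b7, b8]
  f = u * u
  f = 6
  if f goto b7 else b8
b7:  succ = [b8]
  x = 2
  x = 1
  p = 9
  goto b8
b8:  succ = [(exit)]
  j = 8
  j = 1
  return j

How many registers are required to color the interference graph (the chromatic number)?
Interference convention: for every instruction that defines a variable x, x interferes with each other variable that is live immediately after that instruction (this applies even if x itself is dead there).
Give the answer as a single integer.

Answer: 4

Analysis:
Block summaries:
  b0 def {h,j,u,x} use ∅
  b1 def {u} use {j,u}
  b2 def {h,x} use ∅
  b3 def {x} use {u,x}
  b4 def {j,x} use {j,x}
  b5 def {f} use ∅
  b6 def {f} use {u}
  b7 def {p,x} use ∅
  b8 def {j} use ∅

Live sets:
  b0: in=∅ out={j,u,x}
  b1: in={j,u,x} out={j,u,x}
  b2: in={j,u} out={j,u,x}
  b3: in={j,u,x} out={j,u,x}
  b4: in={j,x} out=∅
  b5: in={u} out={u}
  b6: in={u} out=∅
  b7: in=∅ out=∅
  b8: in=∅ out=∅

Conflict graph:
  f — {u}
  h — {j,u,x}
  j — {h,u,x}
  p — ∅
  u — {f,h,j,x}
  x — {h,j,u}

Colouring:
  clique {h,j,u,x} ⇒ need ≥ 4
  assign f→R1 h→R1 j→R2 p→R0 u→R0 x→R3 — no edge inside a register ⇒ χ ≤ 4
  χ = 4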